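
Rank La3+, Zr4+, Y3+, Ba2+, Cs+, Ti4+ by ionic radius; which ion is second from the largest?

Ti4+ has 18 e⁻ (Z=22), Zr4+ has 36 e⁻ (Z=40), Y3+ has 36 e⁻ (Z=39), La3+ has 54 e⁻ (Z=57), Ba2+ has 54 e⁻ (Z=56), Cs+ has 54 e⁻ (Z=55). Ti4+ < Zr4+ (same group, 1 shell fewer); Zr4+ < Y3+ (isoelectronic, higher Z=40 is smaller); Y3+ < La3+ (same group, 1 shell fewer); La3+ < Ba2+ (isoelectronic, higher Z=57 is smaller); Ba2+ < Cs+ (both 54 e⁻, Z=56>55).
So the order is Ti4+ < Zr4+ < Y3+ < La3+ < Ba2+ < Cs+; the 2nd-largest ion is Ba2+.

Ba2+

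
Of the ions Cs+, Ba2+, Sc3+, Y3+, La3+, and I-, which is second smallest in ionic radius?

Work out protons and electrons: Sc3+ has 18 e⁻ (Z=21), Y3+ has 36 e⁻ (Z=39), La3+ has 54 e⁻ (Z=57), Ba2+ has 54 e⁻ (Z=56), Cs+ has 54 e⁻ (Z=55), I- has 54 e⁻ (Z=53). Sc3+ < Y3+ (same group, 1 shell fewer); Y3+ < La3+ (same group, period 5 vs 6); La3+ < Ba2+ (isoelectronic, higher Z=57 is smaller); Ba2+ < Cs+ (both 54 e⁻, Z=56>55); Cs+ < I- (isoelectronic, higher Z=55 is smaller).
That gives Sc3+ < Y3+ < La3+ < Ba2+ < Cs+ < I-. From the smallest end, number 2 is Y3+.

Y3+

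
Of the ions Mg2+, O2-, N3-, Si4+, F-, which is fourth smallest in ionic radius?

O2-

All of these have 10 electrons (isoelectronic). With the same electron cloud, the ion with the most protons pulls it in tightest. Nuclear charges: Si4+ (Z=14), Mg2+ (Z=12), F- (Z=9), O2- (Z=8), N3- (Z=7). Highest Z is smallest.
That gives Si4+ < Mg2+ < F- < O2- < N3-. From the smallest end, number 4 is O2-.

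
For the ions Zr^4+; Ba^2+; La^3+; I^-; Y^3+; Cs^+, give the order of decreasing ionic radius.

I^- > Cs^+ > Ba^2+ > La^3+ > Y^3+ > Zr^4+

Tabulating Z and e⁻: Zr^4+: 36 e⁻, Z=40, Y^3+: 36 e⁻, Z=39, La^3+: 54 e⁻, Z=57, Ba^2+: 54 e⁻, Z=56, Cs^+: 54 e⁻, Z=55, I^-: 54 e⁻, Z=53. Zr^4+ < Y^3+ (isoelectronic, higher Z=40 is smaller); Y^3+ < La^3+ (same group, period 5 vs 6); La^3+ < Ba^2+ (both 54 e⁻, Z=57>56); Ba^2+ < Cs^+ (both 54 e⁻, Z=56>55); Cs^+ < I^- (isoelectronic, higher Z=55 is smaller).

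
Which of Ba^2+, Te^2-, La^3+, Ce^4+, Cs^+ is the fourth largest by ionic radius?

All of these have 54 electrons (isoelectronic). With the same electron cloud, the ion with the most protons pulls it in tightest. Nuclear charges: Ce^4+ (Z=58), La^3+ (Z=57), Ba^2+ (Z=56), Cs^+ (Z=55), Te^2- (Z=52). Highest Z is smallest.
That gives Ce^4+ < La^3+ < Ba^2+ < Cs^+ < Te^2-. From the largest end, number 4 is La^3+.

La^3+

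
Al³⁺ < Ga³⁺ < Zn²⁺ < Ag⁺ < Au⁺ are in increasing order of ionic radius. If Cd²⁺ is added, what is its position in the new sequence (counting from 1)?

4

Electron counts and nuclear charges: Al³⁺: 10 e⁻, Z=13, Ga³⁺: 28 e⁻, Z=31, Zn²⁺: 28 e⁻, Z=30, Cd²⁺: 46 e⁻, Z=48, Ag⁺: 46 e⁻, Z=47, Au⁺: 78 e⁻, Z=79. Al³⁺ < Ga³⁺ (same group, 1 shell fewer); Ga³⁺ < Zn²⁺ (both 28 e⁻, Z=31>30); Zn²⁺ < Cd²⁺ (same group, period 4 vs 5); Cd²⁺ < Ag⁺ (both 46 e⁻, Z=48>47); Ag⁺ < Au⁺ (same group, 1 shell fewer).
Merged order: Al³⁺ < Ga³⁺ < Zn²⁺ < Cd²⁺ < Ag⁺ < Au⁺ — Cd²⁺ is number 4.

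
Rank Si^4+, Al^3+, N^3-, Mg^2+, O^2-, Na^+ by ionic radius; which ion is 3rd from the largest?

Na^+

All of these have 10 electrons (isoelectronic). With the same electron cloud, the ion with the most protons pulls it in tightest. Nuclear charges: Si^4+ (Z=14), Al^3+ (Z=13), Mg^2+ (Z=12), Na^+ (Z=11), O^2- (Z=8), N^3- (Z=7). Highest Z is smallest.
Full ascending order: Si^4+ < Al^3+ < Mg^2+ < Na^+ < O^2- < N^3-. Counting from the largest, position 3 is Na^+.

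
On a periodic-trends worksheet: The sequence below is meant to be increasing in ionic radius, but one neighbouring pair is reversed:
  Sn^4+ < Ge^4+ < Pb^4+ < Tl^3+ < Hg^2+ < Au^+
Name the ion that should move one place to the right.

The pair Sn^4+, Ge^4+ is the wrong way round — both in group 14 with the same charge; Ge^4+ (period 4) has the smaller radius. All other adjacent pairs agree with periodic trends, so Sn^4+ is the misplaced ion.

Sn^4+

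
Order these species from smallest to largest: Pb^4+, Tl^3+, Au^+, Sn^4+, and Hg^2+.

Sn^4+: 46 e⁻, Z=50, Pb^4+: 78 e⁻, Z=82, Tl^3+: 78 e⁻, Z=81, Hg^2+: 78 e⁻, Z=80, Au^+: 78 e⁻, Z=79. Sn^4+ < Pb^4+ (same group, period 5 vs 6); Pb^4+ < Tl^3+ (isoelectronic, higher Z=82 is smaller); Tl^3+ < Hg^2+ (both 78 e⁻, Z=81>80); Hg^2+ < Au^+ (isoelectronic, higher Z=80 is smaller).

Sn^4+ < Pb^4+ < Tl^3+ < Hg^2+ < Au^+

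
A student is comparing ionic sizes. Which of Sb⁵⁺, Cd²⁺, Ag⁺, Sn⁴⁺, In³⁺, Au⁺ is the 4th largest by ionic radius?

In³⁺

Work out protons and electrons: Sb⁵⁺ (Z=51, 46 e⁻), Sn⁴⁺ (Z=50, 46 e⁻), In³⁺ (Z=49, 46 e⁻), Cd²⁺ (Z=48, 46 e⁻), Ag⁺ (Z=47, 46 e⁻), Au⁺ (Z=79, 78 e⁻). Sb⁵⁺ < Sn⁴⁺ (isoelectronic, higher Z=51 is smaller); Sn⁴⁺ < In³⁺ (isoelectronic, higher Z=50 is smaller); In³⁺ < Cd²⁺ (isoelectronic, higher Z=49 is smaller); Cd²⁺ < Ag⁺ (both 46 e⁻, Z=48>47); Ag⁺ < Au⁺ (same group, period 5 vs 6).
So the order is Sb⁵⁺ < Sn⁴⁺ < In³⁺ < Cd²⁺ < Ag⁺ < Au⁺; the 4th-largest ion is In³⁺.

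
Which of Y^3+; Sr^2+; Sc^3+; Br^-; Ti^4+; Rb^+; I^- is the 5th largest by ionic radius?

Y^3+

Ti^4+ has 18 e⁻ (Z=22), Sc^3+ has 18 e⁻ (Z=21), Y^3+ has 36 e⁻ (Z=39), Sr^2+ has 36 e⁻ (Z=38), Rb^+ has 36 e⁻ (Z=37), Br^- has 36 e⁻ (Z=35), I^- has 54 e⁻ (Z=53). Ti^4+ < Sc^3+ (both 18 e⁻, Z=22>21); Sc^3+ < Y^3+ (same group, 1 shell fewer); Y^3+ < Sr^2+ (isoelectronic, higher Z=39 is smaller); Sr^2+ < Rb^+ (isoelectronic, higher Z=38 is smaller); Rb^+ < Br^- (both 36 e⁻, Z=37>35); Br^- < I^- (same group, 1 shell fewer).
Full ascending order: Ti^4+ < Sc^3+ < Y^3+ < Sr^2+ < Rb^+ < Br^- < I^-. Counting from the largest, position 5 is Y^3+.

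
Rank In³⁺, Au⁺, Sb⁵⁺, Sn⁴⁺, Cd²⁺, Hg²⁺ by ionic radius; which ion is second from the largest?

Hg²⁺

Sb⁵⁺ has 46 e⁻ (Z=51), Sn⁴⁺ has 46 e⁻ (Z=50), In³⁺ has 46 e⁻ (Z=49), Cd²⁺ has 46 e⁻ (Z=48), Hg²⁺ has 78 e⁻ (Z=80), Au⁺ has 78 e⁻ (Z=79). Sb⁵⁺ < Sn⁴⁺ (both 46 e⁻, Z=51>50); Sn⁴⁺ < In³⁺ (both 46 e⁻, Z=50>49); In³⁺ < Cd²⁺ (isoelectronic, higher Z=49 is smaller); Cd²⁺ < Hg²⁺ (same group, 1 shell fewer); Hg²⁺ < Au⁺ (isoelectronic, higher Z=80 is smaller).
Full ascending order: Sb⁵⁺ < Sn⁴⁺ < In³⁺ < Cd²⁺ < Hg²⁺ < Au⁺. Counting from the largest, position 2 is Hg²⁺.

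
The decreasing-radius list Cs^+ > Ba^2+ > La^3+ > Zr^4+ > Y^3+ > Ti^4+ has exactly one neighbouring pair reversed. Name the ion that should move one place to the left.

Check each adjacent pair. Zr^4+ and Y^3+ are reversed: Zr^4+ and Y^3+ share 36 electrons; the higher nuclear charge on Zr (Z=40) contracts it more, so Zr^4+ < Y^3+. No other neighbouring pair contradicts the periodic trends, so Y^3+ is the ion listed too late.

Y^3+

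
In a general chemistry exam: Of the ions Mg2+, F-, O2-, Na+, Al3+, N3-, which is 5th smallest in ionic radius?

O2-

All of these have 10 electrons (isoelectronic). With the same electron cloud, the ion with the most protons pulls it in tightest. Nuclear charges: Al3+ (Z=13), Mg2+ (Z=12), Na+ (Z=11), F- (Z=9), O2- (Z=8), N3- (Z=7). Highest Z is smallest.
Ordering: Al3+ < Mg2+ < Na+ < F- < O2- < N3-. The 5th smallest is O2-.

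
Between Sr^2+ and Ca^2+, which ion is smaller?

Ca^2+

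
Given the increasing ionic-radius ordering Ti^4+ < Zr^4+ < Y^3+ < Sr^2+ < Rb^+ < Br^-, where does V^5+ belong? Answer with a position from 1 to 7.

Work out protons and electrons: V^5+ (Z=23, 18 e⁻), Ti^4+ (Z=22, 18 e⁻), Zr^4+ (Z=40, 36 e⁻), Y^3+ (Z=39, 36 e⁻), Sr^2+ (Z=38, 36 e⁻), Rb^+ (Z=37, 36 e⁻), Br^- (Z=35, 36 e⁻). V^5+ < Ti^4+ (isoelectronic, higher Z=23 is smaller); Ti^4+ < Zr^4+ (same group, period 4 vs 5); Zr^4+ < Y^3+ (isoelectronic, higher Z=40 is smaller); Y^3+ < Sr^2+ (both 36 e⁻, Z=39>38); Sr^2+ < Rb^+ (isoelectronic, higher Z=38 is smaller); Rb^+ < Br^- (both 36 e⁻, Z=37>35).
Putting V^5+ in gives V^5+ < Ti^4+ < Zr^4+ < Y^3+ < Sr^2+ < Rb^+ < Br^-; it lands at slot 1.

1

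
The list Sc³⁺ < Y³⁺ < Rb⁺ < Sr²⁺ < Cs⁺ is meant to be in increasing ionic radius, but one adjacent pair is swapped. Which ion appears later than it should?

Sr²⁺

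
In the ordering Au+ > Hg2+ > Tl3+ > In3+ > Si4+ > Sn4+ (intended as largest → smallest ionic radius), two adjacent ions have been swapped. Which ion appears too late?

Sn4+

Compare adjacent ions: both in group 14 with the same charge; Si4+ (period 3) has the smaller radius — yet in this decreasing list Si4+ sits before Sn4+. Nothing else is reversed, so Sn4+ should move one place to the left.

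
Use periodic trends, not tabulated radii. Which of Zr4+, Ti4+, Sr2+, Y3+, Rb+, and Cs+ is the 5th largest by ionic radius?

Zr4+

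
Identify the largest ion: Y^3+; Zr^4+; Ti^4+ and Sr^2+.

Work out protons and electrons: Ti^4+: 18 e⁻, Z=22, Zr^4+: 36 e⁻, Z=40, Y^3+: 36 e⁻, Z=39, Sr^2+: 36 e⁻, Z=38. Ti^4+ < Zr^4+ (same group, 1 shell fewer); Zr^4+ < Y^3+ (isoelectronic, higher Z=40 is smaller); Y^3+ < Sr^2+ (isoelectronic, higher Z=39 is smaller).

Sr^2+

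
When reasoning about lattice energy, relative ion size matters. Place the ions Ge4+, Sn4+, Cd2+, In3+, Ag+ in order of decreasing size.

Work out protons and electrons: Ge4+ (Z=32, 28 e⁻), Sn4+ (Z=50, 46 e⁻), In3+ (Z=49, 46 e⁻), Cd2+ (Z=48, 46 e⁻), Ag+ (Z=47, 46 e⁻). Ge4+ < Sn4+ (same group, period 4 vs 5); Sn4+ < In3+ (both 46 e⁻, Z=50>49); In3+ < Cd2+ (both 46 e⁻, Z=49>48); Cd2+ < Ag+ (isoelectronic, higher Z=48 is smaller).

Ag+ > Cd2+ > In3+ > Sn4+ > Ge4+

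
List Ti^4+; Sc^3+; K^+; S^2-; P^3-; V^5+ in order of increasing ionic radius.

V^5+ < Ti^4+ < Sc^3+ < K^+ < S^2- < P^3-

Isoelectronic series (18 e⁻ each). Size is set by nuclear charge: more protons means a smaller ion. V^5+ (Z=23), Ti^4+ (Z=22), Sc^3+ (Z=21), K^+ (Z=19), S^2- (Z=16), P^3- (Z=15).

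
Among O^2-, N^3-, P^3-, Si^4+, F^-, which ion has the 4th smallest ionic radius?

N^3-

Electron counts and nuclear charges: Si^4+ has 10 e⁻ (Z=14), F^- has 10 e⁻ (Z=9), O^2- has 10 e⁻ (Z=8), N^3- has 10 e⁻ (Z=7), P^3- has 18 e⁻ (Z=15). Si^4+ < F^- (both 10 e⁻, Z=14>9); F^- < O^2- (both 10 e⁻, Z=9>8); O^2- < N^3- (both 10 e⁻, Z=8>7); N^3- < P^3- (same group, 1 shell fewer).
So the order is Si^4+ < F^- < O^2- < N^3- < P^3-; the 4th-smallest ion is N^3-.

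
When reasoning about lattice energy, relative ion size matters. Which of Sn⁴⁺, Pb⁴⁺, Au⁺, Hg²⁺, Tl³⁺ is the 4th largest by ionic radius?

Pb⁴⁺

Tabulating Z and e⁻: Sn⁴⁺ has 46 e⁻ (Z=50), Pb⁴⁺ has 78 e⁻ (Z=82), Tl³⁺ has 78 e⁻ (Z=81), Hg²⁺ has 78 e⁻ (Z=80), Au⁺ has 78 e⁻ (Z=79). Sn⁴⁺ < Pb⁴⁺ (same group, 1 shell fewer); Pb⁴⁺ < Tl³⁺ (isoelectronic, higher Z=82 is smaller); Tl³⁺ < Hg²⁺ (isoelectronic, higher Z=81 is smaller); Hg²⁺ < Au⁺ (both 78 e⁻, Z=80>79).
Full ascending order: Sn⁴⁺ < Pb⁴⁺ < Tl³⁺ < Hg²⁺ < Au⁺. Counting from the largest, position 4 is Pb⁴⁺.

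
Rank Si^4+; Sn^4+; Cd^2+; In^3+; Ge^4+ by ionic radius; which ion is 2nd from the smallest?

Ge^4+

First list Z and electron count for each: Si^4+: 10 e⁻, Z=14, Ge^4+: 28 e⁻, Z=32, Sn^4+: 46 e⁻, Z=50, In^3+: 46 e⁻, Z=49, Cd^2+: 46 e⁻, Z=48. Si^4+ < Ge^4+ (same group, 1 shell fewer); Ge^4+ < Sn^4+ (same group, 1 shell fewer); Sn^4+ < In^3+ (both 46 e⁻, Z=50>49); In^3+ < Cd^2+ (both 46 e⁻, Z=49>48).
Ordering: Si^4+ < Ge^4+ < Sn^4+ < In^3+ < Cd^2+. The 2nd smallest is Ge^4+.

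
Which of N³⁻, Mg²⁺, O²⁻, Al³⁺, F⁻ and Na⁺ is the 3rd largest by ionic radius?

F⁻

All of these have 10 electrons (isoelectronic). With the same electron cloud, the ion with the most protons pulls it in tightest. Nuclear charges: Al³⁺ (Z=13), Mg²⁺ (Z=12), Na⁺ (Z=11), F⁻ (Z=9), O²⁻ (Z=8), N³⁻ (Z=7). Highest Z is smallest.
So the order is Al³⁺ < Mg²⁺ < Na⁺ < F⁻ < O²⁻ < N³⁻; the 3rd-largest ion is F⁻.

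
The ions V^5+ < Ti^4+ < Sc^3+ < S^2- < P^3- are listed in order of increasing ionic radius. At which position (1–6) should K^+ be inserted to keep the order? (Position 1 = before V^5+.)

Each ion has 18 electrons. The ranking follows nuclear charge in reverse — greater Z gives a smaller radius. V^5+ (Z=23), Ti^4+ (Z=22), Sc^3+ (Z=21), K^+ (Z=19), S^2- (Z=16), P^3- (Z=15).
The complete sequence is V^5+ < Ti^4+ < Sc^3+ < K^+ < S^2- < P^3-. K^+ sits at position 4.

4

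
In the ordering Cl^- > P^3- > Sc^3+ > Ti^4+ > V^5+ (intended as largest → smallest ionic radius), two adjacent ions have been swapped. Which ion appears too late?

P^3-

The pair Cl^-, P^3- is the wrong way round — both have 18 electrons but Z(Cl)=17 > Z(P)=15, so Cl^- should be the smaller of the two. All other adjacent pairs agree with periodic trends, so P^3- is the misplaced ion.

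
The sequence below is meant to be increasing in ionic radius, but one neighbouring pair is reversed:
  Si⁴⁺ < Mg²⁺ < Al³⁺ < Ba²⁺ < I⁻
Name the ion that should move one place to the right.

Check each adjacent pair. Mg²⁺ and Al³⁺ are reversed: Al³⁺ and Mg²⁺ share 10 electrons; the higher nuclear charge on Al (Z=13) contracts it more, so Al³⁺ < Mg²⁺. No other neighbouring pair contradicts the periodic trends, so Mg²⁺ is the ion listed too early.

Mg²⁺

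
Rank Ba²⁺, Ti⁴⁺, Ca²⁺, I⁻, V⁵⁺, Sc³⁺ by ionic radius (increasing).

Electron counts and nuclear charges: V⁵⁺: 18 e⁻, Z=23, Ti⁴⁺: 18 e⁻, Z=22, Sc³⁺: 18 e⁻, Z=21, Ca²⁺: 18 e⁻, Z=20, Ba²⁺: 54 e⁻, Z=56, I⁻: 54 e⁻, Z=53. V⁵⁺ < Ti⁴⁺ (isoelectronic, higher Z=23 is smaller); Ti⁴⁺ < Sc³⁺ (both 18 e⁻, Z=22>21); Sc³⁺ < Ca²⁺ (isoelectronic, higher Z=21 is smaller); Ca²⁺ < Ba²⁺ (same group, period 4 vs 6); Ba²⁺ < I⁻ (isoelectronic, higher Z=56 is smaller).

V⁵⁺ < Ti⁴⁺ < Sc³⁺ < Ca²⁺ < Ba²⁺ < I⁻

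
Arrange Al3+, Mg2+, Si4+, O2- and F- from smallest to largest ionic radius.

All of these have 10 electrons (isoelectronic). With the same electron cloud, the ion with the most protons pulls it in tightest. Nuclear charges: Si4+ (Z=14), Al3+ (Z=13), Mg2+ (Z=12), F- (Z=9), O2- (Z=8). Highest Z is smallest.

Si4+ < Al3+ < Mg2+ < F- < O2-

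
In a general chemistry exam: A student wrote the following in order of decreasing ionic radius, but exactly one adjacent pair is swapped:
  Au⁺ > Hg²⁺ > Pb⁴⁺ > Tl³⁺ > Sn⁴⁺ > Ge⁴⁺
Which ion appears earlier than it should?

Pb⁴⁺

Compare adjacent ions: they are isoelectronic (78 e⁻) and Pb has more protons than Tl (82 vs 81), making Pb⁴⁺ smaller — yet in this decreasing list Pb⁴⁺ sits before Tl³⁺. Nothing else is reversed, so Pb⁴⁺ should move one place to the right.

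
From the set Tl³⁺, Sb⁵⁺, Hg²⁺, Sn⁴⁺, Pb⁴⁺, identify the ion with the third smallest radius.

Sb⁵⁺ (Z=51, 46 e⁻), Sn⁴⁺ (Z=50, 46 e⁻), Pb⁴⁺ (Z=82, 78 e⁻), Tl³⁺ (Z=81, 78 e⁻), Hg²⁺ (Z=80, 78 e⁻). Sb⁵⁺ < Sn⁴⁺ (both 46 e⁻, Z=51>50); Sn⁴⁺ < Pb⁴⁺ (same group, period 5 vs 6); Pb⁴⁺ < Tl³⁺ (isoelectronic, higher Z=82 is smaller); Tl³⁺ < Hg²⁺ (isoelectronic, higher Z=81 is smaller).
Full ascending order: Sb⁵⁺ < Sn⁴⁺ < Pb⁴⁺ < Tl³⁺ < Hg²⁺. Counting from the smallest, position 3 is Pb⁴⁺.

Pb⁴⁺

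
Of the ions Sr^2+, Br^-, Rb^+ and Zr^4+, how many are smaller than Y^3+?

All of these have 36 electrons (isoelectronic). With the same electron cloud, the ion with the most protons pulls it in tightest. Nuclear charges: Zr^4+ (Z=40), Y^3+ (Z=39), Sr^2+ (Z=38), Rb^+ (Z=37), Br^- (Z=35). Highest Z is smallest.
Overall: Zr^4+ < Y^3+ < Sr^2+ < Rb^+ < Br^-. Y^3+ has 1 below it and 3 above. Count: 1.

1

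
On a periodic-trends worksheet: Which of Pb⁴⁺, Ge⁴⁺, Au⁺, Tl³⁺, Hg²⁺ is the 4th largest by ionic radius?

Work out protons and electrons: Ge⁴⁺: 28 e⁻, Z=32, Pb⁴⁺: 78 e⁻, Z=82, Tl³⁺: 78 e⁻, Z=81, Hg²⁺: 78 e⁻, Z=80, Au⁺: 78 e⁻, Z=79. Ge⁴⁺ < Pb⁴⁺ (same group, 2 shells fewer); Pb⁴⁺ < Tl³⁺ (isoelectronic, higher Z=82 is smaller); Tl³⁺ < Hg²⁺ (isoelectronic, higher Z=81 is smaller); Hg²⁺ < Au⁺ (both 78 e⁻, Z=80>79).
Ordering: Ge⁴⁺ < Pb⁴⁺ < Tl³⁺ < Hg²⁺ < Au⁺. The 4th largest is Pb⁴⁺.

Pb⁴⁺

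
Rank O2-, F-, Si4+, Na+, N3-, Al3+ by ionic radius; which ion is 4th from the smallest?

All of these have 10 electrons (isoelectronic). With the same electron cloud, the ion with the most protons pulls it in tightest. Nuclear charges: Si4+ (Z=14), Al3+ (Z=13), Na+ (Z=11), F- (Z=9), O2- (Z=8), N3- (Z=7). Highest Z is smallest.
Full ascending order: Si4+ < Al3+ < Na+ < F- < O2- < N3-. Counting from the smallest, position 4 is F-.

F-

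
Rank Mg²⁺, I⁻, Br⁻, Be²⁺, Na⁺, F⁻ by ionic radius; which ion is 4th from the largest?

Tabulating Z and e⁻: Be²⁺: 2 e⁻, Z=4, Mg²⁺: 10 e⁻, Z=12, Na⁺: 10 e⁻, Z=11, F⁻: 10 e⁻, Z=9, Br⁻: 36 e⁻, Z=35, I⁻: 54 e⁻, Z=53. Be²⁺ < Mg²⁺ (same group, 1 shell fewer); Mg²⁺ < Na⁺ (isoelectronic, higher Z=12 is smaller); Na⁺ < F⁻ (both 10 e⁻, Z=11>9); F⁻ < Br⁻ (same group, 2 shells fewer); Br⁻ < I⁻ (same group, period 4 vs 5).
So the order is Be²⁺ < Mg²⁺ < Na⁺ < F⁻ < Br⁻ < I⁻; the 4th-largest ion is Na⁺.

Na⁺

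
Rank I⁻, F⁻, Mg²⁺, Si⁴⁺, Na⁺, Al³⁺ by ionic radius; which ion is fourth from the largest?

Work out protons and electrons: Si⁴⁺ has 10 e⁻ (Z=14), Al³⁺ has 10 e⁻ (Z=13), Mg²⁺ has 10 e⁻ (Z=12), Na⁺ has 10 e⁻ (Z=11), F⁻ has 10 e⁻ (Z=9), I⁻ has 54 e⁻ (Z=53). Si⁴⁺ < Al³⁺ (isoelectronic, higher Z=14 is smaller); Al³⁺ < Mg²⁺ (both 10 e⁻, Z=13>12); Mg²⁺ < Na⁺ (isoelectronic, higher Z=12 is smaller); Na⁺ < F⁻ (isoelectronic, higher Z=11 is smaller); F⁻ < I⁻ (same group, period 2 vs 5).
So the order is Si⁴⁺ < Al³⁺ < Mg²⁺ < Na⁺ < F⁻ < I⁻; the 4th-largest ion is Mg²⁺.

Mg²⁺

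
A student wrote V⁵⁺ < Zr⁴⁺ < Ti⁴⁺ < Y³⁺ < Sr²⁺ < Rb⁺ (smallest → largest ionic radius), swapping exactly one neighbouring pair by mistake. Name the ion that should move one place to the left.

Check each adjacent pair. Zr⁴⁺ and Ti⁴⁺ are reversed: same group and charge — period 4 sits above period 5, so Ti⁴⁺ is smaller. No other neighbouring pair contradicts the periodic trends, so Ti⁴⁺ is the ion listed too late.

Ti⁴⁺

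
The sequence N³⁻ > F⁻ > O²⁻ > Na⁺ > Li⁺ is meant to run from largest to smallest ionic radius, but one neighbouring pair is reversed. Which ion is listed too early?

Compare adjacent ions: F⁻ and O²⁻ share 10 electrons; the higher nuclear charge on F (Z=9) contracts it more, so F⁻ < O²⁻ — yet in this decreasing list F⁻ sits before O²⁻. Nothing else is reversed, so F⁻ should move one place to the right.

F⁻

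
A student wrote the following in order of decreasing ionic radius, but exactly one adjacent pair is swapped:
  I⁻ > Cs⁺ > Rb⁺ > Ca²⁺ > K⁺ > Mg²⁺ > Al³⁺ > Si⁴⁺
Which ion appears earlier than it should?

Scanning neighbour by neighbour, only Ca²⁺/K⁺ violates a trend: both have 18 electrons but Z(Ca)=20 > Z(K)=19, so Ca²⁺ should be the smaller of the two. That makes Ca²⁺ the one sitting a position early relative to where it belongs.

Ca²⁺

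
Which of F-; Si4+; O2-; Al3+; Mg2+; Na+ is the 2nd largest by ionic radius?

These species are isoelectronic with 10 electrons. The only difference is the number of protons: Si4+ (Z=14), Al3+ (Z=13), Mg2+ (Z=12), Na+ (Z=11), F- (Z=9), O2- (Z=8). The strongest nuclear pull (Si4+) gives the smallest ion.
Ordering: Si4+ < Al3+ < Mg2+ < Na+ < F- < O2-. The 2nd largest is F-.

F-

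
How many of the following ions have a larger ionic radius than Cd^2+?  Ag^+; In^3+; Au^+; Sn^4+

2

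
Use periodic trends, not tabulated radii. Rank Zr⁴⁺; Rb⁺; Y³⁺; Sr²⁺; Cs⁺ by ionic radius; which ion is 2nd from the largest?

Zr⁴⁺ has 36 e⁻ (Z=40), Y³⁺ has 36 e⁻ (Z=39), Sr²⁺ has 36 e⁻ (Z=38), Rb⁺ has 36 e⁻ (Z=37), Cs⁺ has 54 e⁻ (Z=55). Zr⁴⁺ < Y³⁺ (both 36 e⁻, Z=40>39); Y³⁺ < Sr²⁺ (both 36 e⁻, Z=39>38); Sr²⁺ < Rb⁺ (both 36 e⁻, Z=38>37); Rb⁺ < Cs⁺ (same group, period 5 vs 6).
Full ascending order: Zr⁴⁺ < Y³⁺ < Sr²⁺ < Rb⁺ < Cs⁺. Counting from the largest, position 2 is Rb⁺.

Rb⁺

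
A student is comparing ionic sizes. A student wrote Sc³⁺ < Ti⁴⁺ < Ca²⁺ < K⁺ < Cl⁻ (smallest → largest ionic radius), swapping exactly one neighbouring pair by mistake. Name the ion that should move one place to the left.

Scanning neighbour by neighbour, only Sc³⁺/Ti⁴⁺ violates a trend: both have 18 electrons but Z(Ti)=22 > Z(Sc)=21, so Ti⁴⁺ should be the smaller of the two. That makes Ti⁴⁺ the one sitting a position late relative to where it belongs.

Ti⁴⁺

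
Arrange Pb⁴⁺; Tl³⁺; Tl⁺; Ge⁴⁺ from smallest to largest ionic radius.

Ge⁴⁺: 28 e⁻, Z=32, Pb⁴⁺: 78 e⁻, Z=82, Tl³⁺: 78 e⁻, Z=81, Tl⁺: 80 e⁻, Z=81. Ge⁴⁺ < Pb⁴⁺ (same group, 2 shells fewer); Pb⁴⁺ < Tl³⁺ (isoelectronic, higher Z=82 is smaller); Tl³⁺ < Tl⁺ (higher charge on the same element).

Ge⁴⁺ < Pb⁴⁺ < Tl³⁺ < Tl⁺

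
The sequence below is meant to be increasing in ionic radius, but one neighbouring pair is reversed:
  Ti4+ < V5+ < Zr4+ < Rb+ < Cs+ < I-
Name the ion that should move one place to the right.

Ti4+

Scanning neighbour by neighbour, only Ti4+/V5+ violates a trend: both have 18 electrons but Z(V)=23 > Z(Ti)=22, so V5+ should be the smaller of the two. That makes Ti4+ the one sitting a position early relative to where it belongs.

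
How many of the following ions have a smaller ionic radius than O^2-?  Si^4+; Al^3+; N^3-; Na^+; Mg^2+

4

All of these have 10 electrons (isoelectronic). With the same electron cloud, the ion with the most protons pulls it in tightest. Nuclear charges: Si^4+ (Z=14), Al^3+ (Z=13), Mg^2+ (Z=12), Na^+ (Z=11), O^2- (Z=8), N^3- (Z=7). Highest Z is smallest.
Overall: Si^4+ < Al^3+ < Mg^2+ < Na^+ < O^2- < N^3-. O^2- has 4 below it and 1 above. Count: 4.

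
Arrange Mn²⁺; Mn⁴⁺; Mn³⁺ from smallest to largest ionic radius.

Mn⁴⁺ < Mn³⁺ < Mn²⁺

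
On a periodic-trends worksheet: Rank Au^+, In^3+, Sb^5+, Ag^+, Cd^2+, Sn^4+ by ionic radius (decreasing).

Au^+ > Ag^+ > Cd^2+ > In^3+ > Sn^4+ > Sb^5+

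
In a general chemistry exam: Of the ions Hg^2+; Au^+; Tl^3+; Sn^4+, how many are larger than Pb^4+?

3

First list Z and electron count for each: Sn^4+: 46 e⁻, Z=50, Pb^4+: 78 e⁻, Z=82, Tl^3+: 78 e⁻, Z=81, Hg^2+: 78 e⁻, Z=80, Au^+: 78 e⁻, Z=79. Sn^4+ < Pb^4+ (same group, period 5 vs 6); Pb^4+ < Tl^3+ (isoelectronic, higher Z=82 is smaller); Tl^3+ < Hg^2+ (isoelectronic, higher Z=81 is smaller); Hg^2+ < Au^+ (isoelectronic, higher Z=80 is smaller).
Placing each against Pb^4+: smaller — Sn^4+; larger — Tl^3+, Hg^2+, Au^+. That's 3.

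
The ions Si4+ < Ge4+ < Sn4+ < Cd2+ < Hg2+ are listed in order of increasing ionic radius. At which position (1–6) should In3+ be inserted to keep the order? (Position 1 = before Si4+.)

Si4+ has 10 e⁻ (Z=14), Ge4+ has 28 e⁻ (Z=32), Sn4+ has 46 e⁻ (Z=50), In3+ has 46 e⁻ (Z=49), Cd2+ has 46 e⁻ (Z=48), Hg2+ has 78 e⁻ (Z=80). Si4+ < Ge4+ (same group, period 3 vs 4); Ge4+ < Sn4+ (same group, period 4 vs 5); Sn4+ < In3+ (both 46 e⁻, Z=50>49); In3+ < Cd2+ (isoelectronic, higher Z=49 is smaller); Cd2+ < Hg2+ (same group, 1 shell fewer).
Putting In3+ in gives Si4+ < Ge4+ < Sn4+ < In3+ < Cd2+ < Hg2+; it lands at slot 4.

4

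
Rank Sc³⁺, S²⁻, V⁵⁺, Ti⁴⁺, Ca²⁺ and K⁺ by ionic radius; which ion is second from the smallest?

Isoelectronic series (18 e⁻ each). Size is set by nuclear charge: more protons means a smaller ion. V⁵⁺ (Z=23), Ti⁴⁺ (Z=22), Sc³⁺ (Z=21), Ca²⁺ (Z=20), K⁺ (Z=19), S²⁻ (Z=16).
Full ascending order: V⁵⁺ < Ti⁴⁺ < Sc³⁺ < Ca²⁺ < K⁺ < S²⁻. Counting from the smallest, position 2 is Ti⁴⁺.

Ti⁴⁺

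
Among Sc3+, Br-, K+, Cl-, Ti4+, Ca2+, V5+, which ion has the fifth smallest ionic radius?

K+

V5+ has 18 e⁻ (Z=23), Ti4+ has 18 e⁻ (Z=22), Sc3+ has 18 e⁻ (Z=21), Ca2+ has 18 e⁻ (Z=20), K+ has 18 e⁻ (Z=19), Cl- has 18 e⁻ (Z=17), Br- has 36 e⁻ (Z=35). V5+ < Ti4+ (isoelectronic, higher Z=23 is smaller); Ti4+ < Sc3+ (both 18 e⁻, Z=22>21); Sc3+ < Ca2+ (both 18 e⁻, Z=21>20); Ca2+ < K+ (isoelectronic, higher Z=20 is smaller); K+ < Cl- (both 18 e⁻, Z=19>17); Cl- < Br- (same group, period 3 vs 4).
Full ascending order: V5+ < Ti4+ < Sc3+ < Ca2+ < K+ < Cl- < Br-. Counting from the smallest, position 5 is K+.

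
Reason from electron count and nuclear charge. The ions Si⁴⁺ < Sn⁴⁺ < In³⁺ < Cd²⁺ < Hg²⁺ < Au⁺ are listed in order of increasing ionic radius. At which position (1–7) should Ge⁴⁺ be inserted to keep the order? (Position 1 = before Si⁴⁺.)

Electron counts and nuclear charges: Si⁴⁺ (Z=14, 10 e⁻), Ge⁴⁺ (Z=32, 28 e⁻), Sn⁴⁺ (Z=50, 46 e⁻), In³⁺ (Z=49, 46 e⁻), Cd²⁺ (Z=48, 46 e⁻), Hg²⁺ (Z=80, 78 e⁻), Au⁺ (Z=79, 78 e⁻). Si⁴⁺ < Ge⁴⁺ (same group, 1 shell fewer); Ge⁴⁺ < Sn⁴⁺ (same group, period 4 vs 5); Sn⁴⁺ < In³⁺ (both 46 e⁻, Z=50>49); In³⁺ < Cd²⁺ (isoelectronic, higher Z=49 is smaller); Cd²⁺ < Hg²⁺ (same group, 1 shell fewer); Hg²⁺ < Au⁺ (isoelectronic, higher Z=80 is smaller).
With Ge⁴⁺ included the full order is Si⁴⁺ < Ge⁴⁺ < Sn⁴⁺ < In³⁺ < Cd²⁺ < Hg²⁺ < Au⁺, so it takes position 2.

2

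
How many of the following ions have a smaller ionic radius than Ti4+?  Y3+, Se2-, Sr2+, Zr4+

0

Work out protons and electrons: Ti4+ (Z=22, 18 e⁻), Zr4+ (Z=40, 36 e⁻), Y3+ (Z=39, 36 e⁻), Sr2+ (Z=38, 36 e⁻), Se2- (Z=34, 36 e⁻). Ti4+ < Zr4+ (same group, period 4 vs 5); Zr4+ < Y3+ (both 36 e⁻, Z=40>39); Y3+ < Sr2+ (isoelectronic, higher Z=39 is smaller); Sr2+ < Se2- (isoelectronic, higher Z=38 is smaller).
Placing each against Ti4+: smaller — none; larger — Zr4+, Y3+, Sr2+, Se2-. Count: 0.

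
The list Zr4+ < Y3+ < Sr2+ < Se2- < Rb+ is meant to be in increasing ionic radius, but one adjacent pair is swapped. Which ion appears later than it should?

Rb+

The pair Se2-, Rb+ is the wrong way round — they are isoelectronic (36 e⁻) and Rb has more protons than Se (37 vs 34), making Rb+ smaller. All other adjacent pairs agree with periodic trends, so Rb+ is the misplaced ion.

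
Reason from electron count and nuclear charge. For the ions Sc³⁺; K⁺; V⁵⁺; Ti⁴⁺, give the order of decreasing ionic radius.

Isoelectronic series (18 e⁻ each). Size is set by nuclear charge: more protons means a smaller ion. V⁵⁺ (Z=23), Ti⁴⁺ (Z=22), Sc³⁺ (Z=21), K⁺ (Z=19).

K⁺ > Sc³⁺ > Ti⁴⁺ > V⁵⁺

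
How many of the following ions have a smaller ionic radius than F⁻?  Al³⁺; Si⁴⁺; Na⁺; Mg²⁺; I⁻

4

Tabulating Z and e⁻: Si⁴⁺ has 10 e⁻ (Z=14), Al³⁺ has 10 e⁻ (Z=13), Mg²⁺ has 10 e⁻ (Z=12), Na⁺ has 10 e⁻ (Z=11), F⁻ has 10 e⁻ (Z=9), I⁻ has 54 e⁻ (Z=53). Si⁴⁺ < Al³⁺ (both 10 e⁻, Z=14>13); Al³⁺ < Mg²⁺ (both 10 e⁻, Z=13>12); Mg²⁺ < Na⁺ (isoelectronic, higher Z=12 is smaller); Na⁺ < F⁻ (both 10 e⁻, Z=11>9); F⁻ < I⁻ (same group, period 2 vs 5).
Placing each against F⁻: smaller — Si⁴⁺, Al³⁺, Mg²⁺, Na⁺; larger — I⁻. Count: 4.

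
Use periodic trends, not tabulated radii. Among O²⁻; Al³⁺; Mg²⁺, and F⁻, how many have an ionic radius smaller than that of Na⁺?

Each ion has 10 electrons. The ranking follows nuclear charge in reverse — greater Z gives a smaller radius. Al³⁺ (Z=13), Mg²⁺ (Z=12), Na⁺ (Z=11), F⁻ (Z=9), O²⁻ (Z=8).
Overall: Al³⁺ < Mg²⁺ < Na⁺ < F⁻ < O²⁻. Na⁺ has 2 below it and 2 above. So 2 are smaller.

2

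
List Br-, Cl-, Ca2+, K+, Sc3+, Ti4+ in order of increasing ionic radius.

Electron counts and nuclear charges: Ti4+: 18 e⁻, Z=22, Sc3+: 18 e⁻, Z=21, Ca2+: 18 e⁻, Z=20, K+: 18 e⁻, Z=19, Cl-: 18 e⁻, Z=17, Br-: 36 e⁻, Z=35. Ti4+ < Sc3+ (isoelectronic, higher Z=22 is smaller); Sc3+ < Ca2+ (both 18 e⁻, Z=21>20); Ca2+ < K+ (both 18 e⁻, Z=20>19); K+ < Cl- (isoelectronic, higher Z=19 is smaller); Cl- < Br- (same group, 1 shell fewer).

Ti4+ < Sc3+ < Ca2+ < K+ < Cl- < Br-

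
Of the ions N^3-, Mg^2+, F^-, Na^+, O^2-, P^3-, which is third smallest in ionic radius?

F^-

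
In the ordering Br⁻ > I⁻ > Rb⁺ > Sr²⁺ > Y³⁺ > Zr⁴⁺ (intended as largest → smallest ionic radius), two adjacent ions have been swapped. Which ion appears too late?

I⁻

Compare adjacent ions: both in group 17 with the same charge; Br⁻ (period 4) has the smaller radius — yet in this decreasing list Br⁻ sits before I⁻. Nothing else is reversed, so I⁻ should move one place to the left.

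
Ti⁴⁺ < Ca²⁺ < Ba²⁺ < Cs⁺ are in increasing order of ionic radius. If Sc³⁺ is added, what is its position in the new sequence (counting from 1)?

Electron counts and nuclear charges: Ti⁴⁺ has 18 e⁻ (Z=22), Sc³⁺ has 18 e⁻ (Z=21), Ca²⁺ has 18 e⁻ (Z=20), Ba²⁺ has 54 e⁻ (Z=56), Cs⁺ has 54 e⁻ (Z=55). Ti⁴⁺ < Sc³⁺ (isoelectronic, higher Z=22 is smaller); Sc³⁺ < Ca²⁺ (isoelectronic, higher Z=21 is smaller); Ca²⁺ < Ba²⁺ (same group, 2 shells fewer); Ba²⁺ < Cs⁺ (isoelectronic, higher Z=56 is smaller).
Merged order: Ti⁴⁺ < Sc³⁺ < Ca²⁺ < Ba²⁺ < Cs⁺ — Sc³⁺ is number 2.

2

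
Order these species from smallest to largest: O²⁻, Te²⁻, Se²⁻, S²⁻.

O²⁻ < S²⁻ < Se²⁻ < Te²⁻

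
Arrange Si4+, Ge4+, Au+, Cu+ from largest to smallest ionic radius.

Au+ > Cu+ > Ge4+ > Si4+

Work out protons and electrons: Si4+ (Z=14, 10 e⁻), Ge4+ (Z=32, 28 e⁻), Cu+ (Z=29, 28 e⁻), Au+ (Z=79, 78 e⁻). Si4+ < Ge4+ (same group, 1 shell fewer); Ge4+ < Cu+ (isoelectronic, higher Z=32 is smaller); Cu+ < Au+ (same group, 2 shells fewer).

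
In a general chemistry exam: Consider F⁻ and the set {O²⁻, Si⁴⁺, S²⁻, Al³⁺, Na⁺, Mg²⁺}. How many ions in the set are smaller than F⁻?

4

Si⁴⁺ has 10 e⁻ (Z=14), Al³⁺ has 10 e⁻ (Z=13), Mg²⁺ has 10 e⁻ (Z=12), Na⁺ has 10 e⁻ (Z=11), F⁻ has 10 e⁻ (Z=9), O²⁻ has 10 e⁻ (Z=8), S²⁻ has 18 e⁻ (Z=16). Si⁴⁺ < Al³⁺ (both 10 e⁻, Z=14>13); Al³⁺ < Mg²⁺ (isoelectronic, higher Z=13 is smaller); Mg²⁺ < Na⁺ (isoelectronic, higher Z=12 is smaller); Na⁺ < F⁻ (isoelectronic, higher Z=11 is smaller); F⁻ < O²⁻ (both 10 e⁻, Z=9>8); O²⁻ < S²⁻ (same group, 1 shell fewer).
Relative to F⁻, the ions that are smaller are Si⁴⁺, Al³⁺, Mg²⁺, Na⁺. So 4 are smaller.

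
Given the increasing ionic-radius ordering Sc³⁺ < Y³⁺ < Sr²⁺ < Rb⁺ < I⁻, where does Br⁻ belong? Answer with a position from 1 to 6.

Work out protons and electrons: Sc³⁺ (Z=21, 18 e⁻), Y³⁺ (Z=39, 36 e⁻), Sr²⁺ (Z=38, 36 e⁻), Rb⁺ (Z=37, 36 e⁻), Br⁻ (Z=35, 36 e⁻), I⁻ (Z=53, 54 e⁻). Sc³⁺ < Y³⁺ (same group, period 4 vs 5); Y³⁺ < Sr²⁺ (isoelectronic, higher Z=39 is smaller); Sr²⁺ < Rb⁺ (isoelectronic, higher Z=38 is smaller); Rb⁺ < Br⁻ (both 36 e⁻, Z=37>35); Br⁻ < I⁻ (same group, period 4 vs 5).
With Br⁻ included the full order is Sc³⁺ < Y³⁺ < Sr²⁺ < Rb⁺ < Br⁻ < I⁻, so it takes position 5.

5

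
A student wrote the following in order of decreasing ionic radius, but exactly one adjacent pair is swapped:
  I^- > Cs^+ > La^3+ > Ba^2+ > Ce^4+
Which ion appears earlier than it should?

La^3+

The pair La^3+, Ba^2+ is the wrong way round — both have 54 electrons but Z(La)=57 > Z(Ba)=56, so La^3+ should be the smaller of the two. All other adjacent pairs agree with periodic trends, so La^3+ is the misplaced ion.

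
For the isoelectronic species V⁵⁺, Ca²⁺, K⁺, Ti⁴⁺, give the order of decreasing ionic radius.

K⁺ > Ca²⁺ > Ti⁴⁺ > V⁵⁺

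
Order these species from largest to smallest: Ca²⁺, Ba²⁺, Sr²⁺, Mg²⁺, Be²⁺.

Ba²⁺ > Sr²⁺ > Ca²⁺ > Mg²⁺ > Be²⁺

These ions sit in one column with identical charge. Each step down the periodic table adds a principal shell, increasing the radius.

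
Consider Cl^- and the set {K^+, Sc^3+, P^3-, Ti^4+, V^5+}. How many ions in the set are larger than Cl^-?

Each ion has 18 electrons. The ranking follows nuclear charge in reverse — greater Z gives a smaller radius. V^5+ (Z=23), Ti^4+ (Z=22), Sc^3+ (Z=21), K^+ (Z=19), Cl^- (Z=17), P^3- (Z=15).
Ordering all of them (including Cl^-) by radius gives V^5+ < Ti^4+ < Sc^3+ < K^+ < Cl^- < P^3-. So 1 is larger.

1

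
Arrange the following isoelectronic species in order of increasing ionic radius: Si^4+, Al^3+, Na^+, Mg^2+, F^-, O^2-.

These species are isoelectronic with 10 electrons. The only difference is the number of protons: Si^4+ (Z=14), Al^3+ (Z=13), Mg^2+ (Z=12), Na^+ (Z=11), F^- (Z=9), O^2- (Z=8). The strongest nuclear pull (Si^4+) gives the smallest ion.

Si^4+ < Al^3+ < Mg^2+ < Na^+ < F^- < O^2-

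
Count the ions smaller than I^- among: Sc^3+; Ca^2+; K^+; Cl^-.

Electron counts and nuclear charges: Sc^3+ (Z=21, 18 e⁻), Ca^2+ (Z=20, 18 e⁻), K^+ (Z=19, 18 e⁻), Cl^- (Z=17, 18 e⁻), I^- (Z=53, 54 e⁻). Sc^3+ < Ca^2+ (isoelectronic, higher Z=21 is smaller); Ca^2+ < K^+ (isoelectronic, higher Z=20 is smaller); K^+ < Cl^- (both 18 e⁻, Z=19>17); Cl^- < I^- (same group, period 3 vs 5).
Placing each against I^-: smaller — Sc^3+, Ca^2+, K^+, Cl^-; larger — none. So 4 are smaller.

4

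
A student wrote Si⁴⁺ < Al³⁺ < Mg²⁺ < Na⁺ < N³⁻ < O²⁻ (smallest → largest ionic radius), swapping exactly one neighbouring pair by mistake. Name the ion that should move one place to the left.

O²⁻

Check each adjacent pair. N³⁻ and O²⁻ are reversed: O²⁻ and N³⁻ share 10 electrons; the higher nuclear charge on O (Z=8) contracts it more, so O²⁻ < N³⁻. No other neighbouring pair contradicts the periodic trends, so O²⁻ is the ion listed too late.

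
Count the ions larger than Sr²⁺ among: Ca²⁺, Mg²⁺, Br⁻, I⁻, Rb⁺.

Tabulating Z and e⁻: Mg²⁺ (Z=12, 10 e⁻), Ca²⁺ (Z=20, 18 e⁻), Sr²⁺ (Z=38, 36 e⁻), Rb⁺ (Z=37, 36 e⁻), Br⁻ (Z=35, 36 e⁻), I⁻ (Z=53, 54 e⁻). Mg²⁺ < Ca²⁺ (same group, 1 shell fewer); Ca²⁺ < Sr²⁺ (same group, 1 shell fewer); Sr²⁺ < Rb⁺ (isoelectronic, higher Z=38 is smaller); Rb⁺ < Br⁻ (both 36 e⁻, Z=37>35); Br⁻ < I⁻ (same group, 1 shell fewer).
Relative to Sr²⁺, the ions that are larger are Rb⁺, Br⁻, I⁻. That's 3.

3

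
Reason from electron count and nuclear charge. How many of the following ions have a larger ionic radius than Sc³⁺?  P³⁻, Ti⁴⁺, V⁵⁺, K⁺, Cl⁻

3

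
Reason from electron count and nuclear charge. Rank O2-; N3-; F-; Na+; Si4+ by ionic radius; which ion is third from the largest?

F-

Isoelectronic series (10 e⁻ each). Size is set by nuclear charge: more protons means a smaller ion. Si4+ (Z=14), Na+ (Z=11), F- (Z=9), O2- (Z=8), N3- (Z=7).
That gives Si4+ < Na+ < F- < O2- < N3-. From the largest end, number 3 is F-.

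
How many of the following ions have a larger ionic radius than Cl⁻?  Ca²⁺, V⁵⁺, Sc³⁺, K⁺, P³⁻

Each ion has 18 electrons. The ranking follows nuclear charge in reverse — greater Z gives a smaller radius. V⁵⁺ (Z=23), Sc³⁺ (Z=21), Ca²⁺ (Z=20), K⁺ (Z=19), Cl⁻ (Z=17), P³⁻ (Z=15).
Relative to Cl⁻, the ions that are larger are P³⁻. So 1 is larger.

1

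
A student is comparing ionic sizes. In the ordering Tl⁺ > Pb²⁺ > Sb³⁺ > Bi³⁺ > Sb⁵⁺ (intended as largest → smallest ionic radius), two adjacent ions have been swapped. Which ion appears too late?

Bi³⁺

The pair Sb³⁺, Bi³⁺ is the wrong way round — Sb³⁺ and Bi³⁺ are in one column with the same charge; the lighter period-5 ion has one fewer shell and is smaller. All other adjacent pairs agree with periodic trends, so Bi³⁺ is the misplaced ion.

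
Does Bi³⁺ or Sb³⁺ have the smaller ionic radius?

Same group, same charge. Going down the group adds an extra shell of electrons, so the ion gets larger: Sb³⁺ is highest in the group and smallest.

Sb³⁺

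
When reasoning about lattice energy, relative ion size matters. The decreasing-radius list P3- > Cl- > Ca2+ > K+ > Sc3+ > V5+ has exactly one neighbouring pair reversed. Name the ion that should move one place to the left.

K+

The pair Ca2+, K+ is the wrong way round — they are isoelectronic (18 e⁻) and Ca has more protons than K (20 vs 19), making Ca2+ smaller. All other adjacent pairs agree with periodic trends, so K+ is the misplaced ion.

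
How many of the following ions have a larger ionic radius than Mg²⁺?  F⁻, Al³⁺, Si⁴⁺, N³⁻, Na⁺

3

Isoelectronic series (10 e⁻ each). Size is set by nuclear charge: more protons means a smaller ion. Si⁴⁺ (Z=14), Al³⁺ (Z=13), Mg²⁺ (Z=12), Na⁺ (Z=11), F⁻ (Z=9), N³⁻ (Z=7).
Relative to Mg²⁺, the ions that are larger are Na⁺, F⁻, N³⁻. That's 3.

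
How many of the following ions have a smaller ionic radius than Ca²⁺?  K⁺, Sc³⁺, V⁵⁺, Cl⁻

Each ion has 18 electrons. The ranking follows nuclear charge in reverse — greater Z gives a smaller radius. V⁵⁺ (Z=23), Sc³⁺ (Z=21), Ca²⁺ (Z=20), K⁺ (Z=19), Cl⁻ (Z=17).
Relative to Ca²⁺, the ions that are smaller are V⁵⁺, Sc³⁺. That's 2.

2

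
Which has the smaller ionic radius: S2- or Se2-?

These ions sit in one column with identical charge. Each step down the periodic table adds a principal shell, increasing the radius.

S2-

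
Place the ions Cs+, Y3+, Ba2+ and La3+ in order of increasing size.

Y3+ < La3+ < Ba2+ < Cs+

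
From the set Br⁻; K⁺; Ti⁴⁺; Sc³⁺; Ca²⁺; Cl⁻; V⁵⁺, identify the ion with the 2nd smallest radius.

Ti⁴⁺

V⁵⁺: 18 e⁻, Z=23, Ti⁴⁺: 18 e⁻, Z=22, Sc³⁺: 18 e⁻, Z=21, Ca²⁺: 18 e⁻, Z=20, K⁺: 18 e⁻, Z=19, Cl⁻: 18 e⁻, Z=17, Br⁻: 36 e⁻, Z=35. V⁵⁺ < Ti⁴⁺ (isoelectronic, higher Z=23 is smaller); Ti⁴⁺ < Sc³⁺ (isoelectronic, higher Z=22 is smaller); Sc³⁺ < Ca²⁺ (isoelectronic, higher Z=21 is smaller); Ca²⁺ < K⁺ (both 18 e⁻, Z=20>19); K⁺ < Cl⁻ (isoelectronic, higher Z=19 is smaller); Cl⁻ < Br⁻ (same group, period 3 vs 4).
So the order is V⁵⁺ < Ti⁴⁺ < Sc³⁺ < Ca²⁺ < K⁺ < Cl⁻ < Br⁻; the 2nd-smallest ion is Ti⁴⁺.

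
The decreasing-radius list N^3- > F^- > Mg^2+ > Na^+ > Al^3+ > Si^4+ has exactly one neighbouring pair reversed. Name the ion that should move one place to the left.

Scanning neighbour by neighbour, only Mg^2+/Na^+ violates a trend: they are isoelectronic (10 e⁻) and Mg has more protons than Na (12 vs 11), making Mg^2+ smaller. That makes Na^+ the one sitting a position late relative to where it belongs.

Na^+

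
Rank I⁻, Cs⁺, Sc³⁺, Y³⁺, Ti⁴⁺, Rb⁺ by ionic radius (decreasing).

I⁻ > Cs⁺ > Rb⁺ > Y³⁺ > Sc³⁺ > Ti⁴⁺

Ti⁴⁺ (Z=22, 18 e⁻), Sc³⁺ (Z=21, 18 e⁻), Y³⁺ (Z=39, 36 e⁻), Rb⁺ (Z=37, 36 e⁻), Cs⁺ (Z=55, 54 e⁻), I⁻ (Z=53, 54 e⁻). Ti⁴⁺ < Sc³⁺ (isoelectronic, higher Z=22 is smaller); Sc³⁺ < Y³⁺ (same group, 1 shell fewer); Y³⁺ < Rb⁺ (both 36 e⁻, Z=39>37); Rb⁺ < Cs⁺ (same group, period 5 vs 6); Cs⁺ < I⁻ (both 54 e⁻, Z=55>53).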